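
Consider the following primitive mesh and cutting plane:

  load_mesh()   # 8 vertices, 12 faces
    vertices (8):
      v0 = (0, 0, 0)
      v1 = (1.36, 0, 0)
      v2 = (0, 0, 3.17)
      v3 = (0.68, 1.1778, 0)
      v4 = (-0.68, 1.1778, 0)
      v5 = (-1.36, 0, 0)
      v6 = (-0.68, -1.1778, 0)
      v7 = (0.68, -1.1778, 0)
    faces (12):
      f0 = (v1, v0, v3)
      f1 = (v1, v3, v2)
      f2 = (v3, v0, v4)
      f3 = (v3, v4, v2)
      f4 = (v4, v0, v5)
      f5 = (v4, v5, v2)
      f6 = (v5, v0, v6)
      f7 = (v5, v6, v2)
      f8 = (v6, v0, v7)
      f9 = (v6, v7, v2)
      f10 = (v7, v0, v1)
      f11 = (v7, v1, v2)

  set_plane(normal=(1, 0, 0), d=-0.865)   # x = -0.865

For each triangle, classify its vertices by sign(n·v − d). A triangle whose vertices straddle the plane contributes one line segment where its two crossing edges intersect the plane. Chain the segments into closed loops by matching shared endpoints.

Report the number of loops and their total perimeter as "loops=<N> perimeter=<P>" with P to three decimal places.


Straddling triangles (4 of 12):
  (v4,v0,v5) [++-] → (-0.865, 0, 0)–(-0.865, 0.857369, 0)  len=0.8574
  (v4,v5,v2) [+-+] → (-0.865, 0.857369, 0)–(-0.865, 0, 1.15379)  len=1.4375
  (v5,v0,v6) [-++] → (-0.865, 0, 0)–(-0.865, -0.857369, 0)  len=0.8574
  (v5,v6,v2) [-++] → (-0.865, -0.857369, 0)–(-0.865, 0, 1.15379)  len=1.4375

Chained into 1 loop(s):
  loop 1: 4 segments, perimeter = 4.5897
Total perimeter = 4.590

loops=1 perimeter=4.590


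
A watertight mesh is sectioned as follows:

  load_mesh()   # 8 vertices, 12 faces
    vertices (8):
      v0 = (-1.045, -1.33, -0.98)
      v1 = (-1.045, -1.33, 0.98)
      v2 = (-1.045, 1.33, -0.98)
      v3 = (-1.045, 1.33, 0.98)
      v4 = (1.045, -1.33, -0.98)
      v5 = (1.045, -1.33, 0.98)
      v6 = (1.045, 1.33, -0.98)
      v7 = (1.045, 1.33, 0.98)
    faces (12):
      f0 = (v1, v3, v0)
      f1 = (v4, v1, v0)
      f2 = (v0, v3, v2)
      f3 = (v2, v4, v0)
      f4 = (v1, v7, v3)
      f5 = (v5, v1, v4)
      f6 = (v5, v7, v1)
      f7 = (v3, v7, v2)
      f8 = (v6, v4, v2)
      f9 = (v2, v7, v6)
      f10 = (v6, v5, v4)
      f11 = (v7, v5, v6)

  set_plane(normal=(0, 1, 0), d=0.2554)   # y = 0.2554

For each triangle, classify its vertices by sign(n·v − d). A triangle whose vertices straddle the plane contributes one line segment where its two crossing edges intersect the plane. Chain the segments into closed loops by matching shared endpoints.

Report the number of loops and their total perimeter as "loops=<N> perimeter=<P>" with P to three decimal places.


Straddling triangles (8 of 12):
  (v1,v3,v0) [-+-] → (-1.045, 0.2554, 0.98)–(-1.045, 0.2554, 0.188189)  len=0.7918
  (v0,v3,v2) [-++] → (-1.045, 0.2554, 0.188189)–(-1.045, 0.2554, -0.98)  len=1.1682
  (v2,v4,v0) [+--] → (-0.200671, 0.2554, -0.98)–(-1.045, 0.2554, -0.98)  len=0.8443
  (v1,v7,v3) [-++] → (0.200671, 0.2554, 0.98)–(-1.045, 0.2554, 0.98)  len=1.2457
  (v5,v7,v1) [-+-] → (1.045, 0.2554, 0.98)–(0.200671, 0.2554, 0.98)  len=0.8443
  (v6,v4,v2) [+-+] → (1.045, 0.2554, -0.98)–(-0.200671, 0.2554, -0.98)  len=1.2457
  (v6,v5,v4) [+--] → (1.045, 0.2554, -0.188189)–(1.045, 0.2554, -0.98)  len=0.7918
  (v7,v5,v6) [+-+] → (1.045, 0.2554, 0.98)–(1.045, 0.2554, -0.188189)  len=1.1682

Chained into 1 loop(s):
  loop 1: 8 segments, perimeter = 8.1000
Total perimeter = 8.100

loops=1 perimeter=8.100


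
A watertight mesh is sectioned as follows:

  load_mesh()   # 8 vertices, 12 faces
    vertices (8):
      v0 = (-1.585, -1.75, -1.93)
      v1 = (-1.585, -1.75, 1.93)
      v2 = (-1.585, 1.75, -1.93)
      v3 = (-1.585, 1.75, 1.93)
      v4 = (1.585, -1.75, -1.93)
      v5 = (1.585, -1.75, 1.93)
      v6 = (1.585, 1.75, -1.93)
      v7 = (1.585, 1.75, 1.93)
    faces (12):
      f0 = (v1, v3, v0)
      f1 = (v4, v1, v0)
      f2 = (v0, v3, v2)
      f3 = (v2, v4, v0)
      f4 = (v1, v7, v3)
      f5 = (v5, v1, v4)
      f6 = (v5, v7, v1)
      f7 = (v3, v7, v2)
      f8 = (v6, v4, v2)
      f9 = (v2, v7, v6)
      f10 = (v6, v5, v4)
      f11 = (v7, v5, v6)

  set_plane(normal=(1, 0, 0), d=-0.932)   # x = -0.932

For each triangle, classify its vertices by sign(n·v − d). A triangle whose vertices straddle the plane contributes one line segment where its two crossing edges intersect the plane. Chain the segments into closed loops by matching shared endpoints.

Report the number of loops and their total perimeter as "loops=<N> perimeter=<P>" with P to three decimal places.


loops=1 perimeter=14.720

Straddling triangles (8 of 12):
  (v4,v1,v0) [+--] → (-0.932, -1.75, 1.13486)–(-0.932, -1.75, -1.93)  len=3.0649
  (v2,v4,v0) [-+-] → (-0.932, 1.02902, -1.93)–(-0.932, -1.75, -1.93)  len=2.7790
  (v1,v7,v3) [-+-] → (-0.932, -1.02902, 1.93)–(-0.932, 1.75, 1.93)  len=2.7790
  (v5,v1,v4) [+-+] → (-0.932, -1.75, 1.93)–(-0.932, -1.75, 1.13486)  len=0.7951
  (v5,v7,v1) [++-] → (-0.932, -1.02902, 1.93)–(-0.932, -1.75, 1.93)  len=0.7210
  (v3,v7,v2) [-+-] → (-0.932, 1.75, 1.93)–(-0.932, 1.75, -1.13486)  len=3.0649
  (v6,v4,v2) [++-] → (-0.932, 1.02902, -1.93)–(-0.932, 1.75, -1.93)  len=0.7210
  (v2,v7,v6) [-++] → (-0.932, 1.75, -1.13486)–(-0.932, 1.75, -1.93)  len=0.7951

Chained into 1 loop(s):
  loop 1: 8 segments, perimeter = 14.7200
Total perimeter = 14.720


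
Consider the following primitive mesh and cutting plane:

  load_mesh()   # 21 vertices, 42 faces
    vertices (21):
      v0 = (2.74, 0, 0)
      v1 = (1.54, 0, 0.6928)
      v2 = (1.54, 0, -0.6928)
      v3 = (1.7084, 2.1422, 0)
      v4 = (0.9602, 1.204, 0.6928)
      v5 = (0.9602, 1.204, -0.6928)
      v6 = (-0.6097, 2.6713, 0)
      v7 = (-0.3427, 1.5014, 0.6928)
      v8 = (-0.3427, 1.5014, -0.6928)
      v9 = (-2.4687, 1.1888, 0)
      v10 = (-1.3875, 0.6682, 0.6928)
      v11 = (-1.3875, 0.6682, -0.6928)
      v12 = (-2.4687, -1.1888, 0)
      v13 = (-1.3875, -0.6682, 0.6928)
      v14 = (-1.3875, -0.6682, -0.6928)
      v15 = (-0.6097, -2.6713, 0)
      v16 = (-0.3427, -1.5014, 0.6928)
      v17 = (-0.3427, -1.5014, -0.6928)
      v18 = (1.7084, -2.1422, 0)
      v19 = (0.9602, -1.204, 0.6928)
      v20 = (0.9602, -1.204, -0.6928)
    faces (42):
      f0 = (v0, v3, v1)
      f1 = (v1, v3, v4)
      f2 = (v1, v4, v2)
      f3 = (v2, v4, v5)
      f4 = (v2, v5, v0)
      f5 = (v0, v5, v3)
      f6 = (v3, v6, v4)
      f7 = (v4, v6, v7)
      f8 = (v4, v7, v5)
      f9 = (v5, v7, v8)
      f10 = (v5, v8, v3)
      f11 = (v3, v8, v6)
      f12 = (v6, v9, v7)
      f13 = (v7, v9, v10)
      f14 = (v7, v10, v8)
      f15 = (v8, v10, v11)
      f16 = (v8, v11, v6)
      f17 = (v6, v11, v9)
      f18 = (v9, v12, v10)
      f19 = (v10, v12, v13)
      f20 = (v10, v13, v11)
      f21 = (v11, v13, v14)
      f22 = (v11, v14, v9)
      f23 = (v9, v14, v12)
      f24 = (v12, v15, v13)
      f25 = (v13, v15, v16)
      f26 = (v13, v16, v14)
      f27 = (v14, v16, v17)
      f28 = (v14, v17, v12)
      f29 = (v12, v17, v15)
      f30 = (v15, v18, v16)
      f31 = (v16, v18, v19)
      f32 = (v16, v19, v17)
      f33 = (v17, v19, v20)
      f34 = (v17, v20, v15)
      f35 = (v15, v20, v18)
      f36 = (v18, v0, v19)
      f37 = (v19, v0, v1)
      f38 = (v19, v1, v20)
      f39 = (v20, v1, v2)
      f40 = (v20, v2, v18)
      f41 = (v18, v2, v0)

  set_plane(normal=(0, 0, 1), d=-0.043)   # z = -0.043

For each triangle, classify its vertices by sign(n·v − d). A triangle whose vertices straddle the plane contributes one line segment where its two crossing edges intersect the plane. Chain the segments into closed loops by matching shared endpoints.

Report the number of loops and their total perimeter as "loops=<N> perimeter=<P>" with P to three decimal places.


Straddling triangles (28 of 42):
  (v1,v4,v2) [++-] → (1.26809, 0.564636, -0.043)–(1.54, 0, -0.043)  len=0.6267
  (v2,v4,v5) [-+-] → (1.26809, 0.564636, -0.043)–(0.9602, 1.204, -0.043)  len=0.7096
  (v2,v5,v0) [--+] → (2.62953, 0.0747286, -0.043)–(2.66552, 0, -0.043)  len=0.0829
  (v0,v5,v3) [+-+] → (2.62953, 0.0747286, -0.043)–(1.66196, 2.08397, -0.043)  len=2.2301
  (v4,v7,v5) [++-] → (0.349184, 1.34347, -0.043)–(0.9602, 1.204, -0.043)  len=0.6267
  (v5,v7,v8) [-+-] → (0.349184, 1.34347, -0.043)–(-0.3427, 1.5014, -0.043)  len=0.7097
  (v5,v8,v3) [--+] → (1.58109, 2.10243, -0.043)–(1.66196, 2.08397, -0.043)  len=0.0829
  (v3,v8,v6) [+-+] → (1.58109, 2.10243, -0.043)–(-0.593128, 2.59869, -0.043)  len=2.2301
  (v7,v10,v8) [++-] → (-0.832676, 1.11066, -0.043)–(-0.3427, 1.5014, -0.043)  len=0.6267
  (v8,v10,v11) [-+-] → (-0.832676, 1.11066, -0.043)–(-1.3875, 0.6682, -0.043)  len=0.7096
  (v8,v11,v6) [--+] → (-0.657976, 2.54697, -0.043)–(-0.593128, 2.59869, -0.043)  len=0.0829
  (v6,v11,v9) [+-+] → (-0.657976, 2.54697, -0.043)–(-2.40159, 1.15649, -0.043)  len=2.2302
  (v10,v13,v11) [++-] → (-1.3875, 0.0414732, -0.043)–(-1.3875, 0.6682, -0.043)  len=0.6267
  (v11,v13,v14) [-+-] → (-1.3875, 0.0414732, -0.043)–(-1.3875, -0.6682, -0.043)  len=0.7097
  (v11,v14,v9) [--+] → (-2.40159, 1.07354, -0.043)–(-2.40159, 1.15649, -0.043)  len=0.0829
  (v9,v14,v12) [+-+] → (-2.40159, 1.07354, -0.043)–(-2.40159, -1.15649, -0.043)  len=2.2300
  (v13,v16,v14) [++-] → (-0.897524, -1.05894, -0.043)–(-1.3875, -0.6682, -0.043)  len=0.6267
  (v14,v16,v17) [-+-] → (-0.897524, -1.05894, -0.043)–(-0.3427, -1.5014, -0.043)  len=0.7096
  (v14,v17,v12) [--+] → (-2.33675, -1.2082, -0.043)–(-2.40159, -1.15649, -0.043)  len=0.0829
  (v12,v17,v15) [+-+] → (-2.33675, -1.2082, -0.043)–(-0.593128, -2.59869, -0.043)  len=2.2302
  (v16,v19,v17) [++-] → (0.268316, -1.36193, -0.043)–(-0.3427, -1.5014, -0.043)  len=0.6267
  (v17,v19,v20) [-+-] → (0.268316, -1.36193, -0.043)–(0.9602, -1.204, -0.043)  len=0.7097
  (v17,v20,v15) [--+] → (-0.512261, -2.58023, -0.043)–(-0.593128, -2.59869, -0.043)  len=0.0829
  (v15,v20,v18) [+-+] → (-0.512261, -2.58023, -0.043)–(1.66196, -2.08397, -0.043)  len=2.2301
  (v19,v1,v20) [++-] → (1.23211, -0.639364, -0.043)–(0.9602, -1.204, -0.043)  len=0.6267
  (v20,v1,v2) [-+-] → (1.23211, -0.639364, -0.043)–(1.54, 0, -0.043)  len=0.7096
  (v20,v2,v18) [--+] → (1.69795, -2.00924, -0.043)–(1.66196, -2.08397, -0.043)  len=0.0829
  (v18,v2,v0) [+-+] → (1.69795, -2.00924, -0.043)–(2.66552, 0, -0.043)  len=2.2301

Chained into 2 loop(s):
  loop 1: 14 segments, perimeter = 9.3546
  loop 2: 14 segments, perimeter = 16.1914
Total perimeter = 25.546

loops=2 perimeter=25.546


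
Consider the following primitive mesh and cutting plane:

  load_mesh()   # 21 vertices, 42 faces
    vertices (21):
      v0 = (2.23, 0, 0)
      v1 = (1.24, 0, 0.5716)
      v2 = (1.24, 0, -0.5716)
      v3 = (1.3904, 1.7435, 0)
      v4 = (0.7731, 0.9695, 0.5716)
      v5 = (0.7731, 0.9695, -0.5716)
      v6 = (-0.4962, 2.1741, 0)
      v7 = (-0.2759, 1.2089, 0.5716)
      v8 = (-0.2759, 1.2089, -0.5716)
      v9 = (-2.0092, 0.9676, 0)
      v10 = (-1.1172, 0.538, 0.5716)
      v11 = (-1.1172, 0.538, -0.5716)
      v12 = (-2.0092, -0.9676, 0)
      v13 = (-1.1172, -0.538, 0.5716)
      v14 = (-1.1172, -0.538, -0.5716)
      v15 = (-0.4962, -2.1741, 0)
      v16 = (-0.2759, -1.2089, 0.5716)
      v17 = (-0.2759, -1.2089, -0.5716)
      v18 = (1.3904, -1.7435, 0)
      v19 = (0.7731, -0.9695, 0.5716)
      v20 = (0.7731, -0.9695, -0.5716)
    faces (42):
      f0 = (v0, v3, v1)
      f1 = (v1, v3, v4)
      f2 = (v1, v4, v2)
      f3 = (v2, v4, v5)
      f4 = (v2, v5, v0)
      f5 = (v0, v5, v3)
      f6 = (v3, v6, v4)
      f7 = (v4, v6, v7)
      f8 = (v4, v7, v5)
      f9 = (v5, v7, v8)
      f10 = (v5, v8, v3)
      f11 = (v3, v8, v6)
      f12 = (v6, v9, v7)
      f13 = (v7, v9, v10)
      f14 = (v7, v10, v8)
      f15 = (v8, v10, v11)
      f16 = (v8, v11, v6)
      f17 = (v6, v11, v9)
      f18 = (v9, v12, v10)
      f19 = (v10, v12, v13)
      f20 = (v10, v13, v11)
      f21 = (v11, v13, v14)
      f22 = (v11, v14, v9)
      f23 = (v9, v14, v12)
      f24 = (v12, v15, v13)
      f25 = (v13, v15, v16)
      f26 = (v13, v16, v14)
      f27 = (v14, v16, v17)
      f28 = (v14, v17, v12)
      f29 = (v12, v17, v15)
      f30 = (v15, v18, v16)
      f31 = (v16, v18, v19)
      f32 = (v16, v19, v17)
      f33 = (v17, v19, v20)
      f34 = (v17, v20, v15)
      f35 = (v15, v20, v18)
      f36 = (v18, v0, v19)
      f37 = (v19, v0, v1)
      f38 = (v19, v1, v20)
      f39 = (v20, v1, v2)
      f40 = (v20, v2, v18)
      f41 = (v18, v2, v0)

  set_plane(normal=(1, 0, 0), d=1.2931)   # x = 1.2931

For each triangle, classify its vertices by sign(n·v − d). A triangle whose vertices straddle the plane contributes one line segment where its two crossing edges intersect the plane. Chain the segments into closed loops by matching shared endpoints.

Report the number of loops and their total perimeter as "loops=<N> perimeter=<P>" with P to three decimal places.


loops=1 perimeter=7.412

Straddling triangles (14 of 42):
  (v0,v3,v1) [++-] → (1.2931, 0.615558, 0.369792)–(1.2931, 0, 0.540941)  len=0.6389
  (v1,v3,v4) [-+-] → (1.2931, 0.615558, 0.369792)–(1.2931, 1.6215, 0.0900967)  len=1.0441
  (v2,v5,v0) [--+] → (1.2931, 0.623464, -0.367583)–(1.2931, 0, -0.540941)  len=0.6471
  (v0,v5,v3) [+-+] → (1.2931, 0.623464, -0.367583)–(1.2931, 1.6215, -0.0900967)  len=1.0359
  (v3,v6,v4) [+--] → (1.2931, 1.76571, 0)–(1.2931, 1.6215, 0.0900967)  len=0.1700
  (v5,v8,v3) [--+] → (1.2931, 1.71228, -0.0333774)–(1.2931, 1.6215, -0.0900967)  len=0.1070
  (v3,v8,v6) [+--] → (1.2931, 1.71228, -0.0333774)–(1.2931, 1.76571, 0)  len=0.0630
  (v15,v18,v16) [-+-] → (1.2931, -1.76571, 0)–(1.2931, -1.71228, 0.0333774)  len=0.0630
  (v16,v18,v19) [-+-] → (1.2931, -1.71228, 0.0333774)–(1.2931, -1.6215, 0.0900967)  len=0.1070
  (v15,v20,v18) [--+] → (1.2931, -1.6215, -0.0900967)–(1.2931, -1.76571, 0)  len=0.1700
  (v18,v0,v19) [++-] → (1.2931, -0.623464, 0.367583)–(1.2931, -1.6215, 0.0900967)  len=1.0359
  (v19,v0,v1) [-+-] → (1.2931, -0.623464, 0.367583)–(1.2931, 0, 0.540941)  len=0.6471
  (v20,v2,v18) [--+] → (1.2931, -0.615558, -0.369792)–(1.2931, -1.6215, -0.0900967)  len=1.0441
  (v18,v2,v0) [+-+] → (1.2931, -0.615558, -0.369792)–(1.2931, 0, -0.540941)  len=0.6389

Chained into 1 loop(s):
  loop 1: 14 segments, perimeter = 7.4122
Total perimeter = 7.412


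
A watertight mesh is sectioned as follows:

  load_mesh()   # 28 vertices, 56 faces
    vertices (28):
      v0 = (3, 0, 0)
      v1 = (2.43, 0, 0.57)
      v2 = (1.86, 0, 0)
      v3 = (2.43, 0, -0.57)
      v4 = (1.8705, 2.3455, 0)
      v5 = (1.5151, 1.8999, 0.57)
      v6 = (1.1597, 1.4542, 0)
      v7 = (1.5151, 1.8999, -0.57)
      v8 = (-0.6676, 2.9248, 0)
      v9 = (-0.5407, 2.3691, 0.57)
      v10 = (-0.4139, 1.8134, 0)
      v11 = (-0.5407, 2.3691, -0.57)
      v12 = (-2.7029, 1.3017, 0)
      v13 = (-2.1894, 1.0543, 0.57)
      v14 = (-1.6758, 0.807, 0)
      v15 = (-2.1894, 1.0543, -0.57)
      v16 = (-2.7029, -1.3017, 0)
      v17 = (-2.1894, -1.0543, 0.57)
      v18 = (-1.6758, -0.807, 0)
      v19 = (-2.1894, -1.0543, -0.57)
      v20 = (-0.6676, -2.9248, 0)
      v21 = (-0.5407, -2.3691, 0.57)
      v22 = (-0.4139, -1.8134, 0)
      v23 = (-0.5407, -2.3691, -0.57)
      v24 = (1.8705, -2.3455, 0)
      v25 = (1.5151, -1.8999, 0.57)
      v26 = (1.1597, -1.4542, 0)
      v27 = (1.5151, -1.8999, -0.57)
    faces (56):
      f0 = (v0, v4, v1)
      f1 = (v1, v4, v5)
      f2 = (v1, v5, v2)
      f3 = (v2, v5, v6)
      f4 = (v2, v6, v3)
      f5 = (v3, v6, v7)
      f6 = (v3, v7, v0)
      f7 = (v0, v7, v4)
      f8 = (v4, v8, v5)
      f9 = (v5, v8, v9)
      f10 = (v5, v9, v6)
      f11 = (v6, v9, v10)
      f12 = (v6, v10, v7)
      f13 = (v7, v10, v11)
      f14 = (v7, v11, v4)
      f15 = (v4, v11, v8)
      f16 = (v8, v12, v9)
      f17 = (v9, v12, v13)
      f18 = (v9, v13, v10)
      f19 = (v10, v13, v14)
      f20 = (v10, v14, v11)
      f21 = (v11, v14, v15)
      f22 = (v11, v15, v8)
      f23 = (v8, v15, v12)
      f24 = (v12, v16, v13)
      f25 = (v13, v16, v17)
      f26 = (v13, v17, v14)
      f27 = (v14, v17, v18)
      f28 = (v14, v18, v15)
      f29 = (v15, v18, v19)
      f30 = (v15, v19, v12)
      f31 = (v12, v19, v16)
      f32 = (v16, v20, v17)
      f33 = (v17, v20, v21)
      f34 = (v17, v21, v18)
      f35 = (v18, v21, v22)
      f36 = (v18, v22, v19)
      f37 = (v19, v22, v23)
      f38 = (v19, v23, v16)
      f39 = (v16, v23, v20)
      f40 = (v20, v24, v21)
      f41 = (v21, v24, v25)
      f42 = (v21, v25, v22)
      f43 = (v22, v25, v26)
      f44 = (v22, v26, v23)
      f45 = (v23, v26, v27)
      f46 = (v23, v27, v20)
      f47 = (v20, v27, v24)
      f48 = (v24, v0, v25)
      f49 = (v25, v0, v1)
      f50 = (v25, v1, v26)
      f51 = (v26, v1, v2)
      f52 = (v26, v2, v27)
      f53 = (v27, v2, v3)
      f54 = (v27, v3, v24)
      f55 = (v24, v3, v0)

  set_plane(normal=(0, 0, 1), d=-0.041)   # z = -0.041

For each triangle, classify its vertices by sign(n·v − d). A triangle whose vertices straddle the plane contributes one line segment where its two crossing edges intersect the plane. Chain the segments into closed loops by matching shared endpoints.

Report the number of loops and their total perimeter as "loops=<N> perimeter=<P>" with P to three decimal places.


Straddling triangles (28 of 56):
  (v2,v6,v3) [++-] → (1.25107, 1.3496, -0.041)–(1.901, 0, -0.041)  len=1.4979
  (v3,v6,v7) [-+-] → (1.25107, 1.3496, -0.041)–(1.18526, 1.48626, -0.041)  len=0.1517
  (v3,v7,v0) [--+] → (2.89319, 0.136659, -0.041)–(2.959, 0, -0.041)  len=0.1517
  (v0,v7,v4) [+-+] → (2.89319, 0.136659, -0.041)–(1.84494, 2.31345, -0.041)  len=2.4160
  (v6,v10,v7) [++-] → (-0.275147, 1.81962, -0.041)–(1.18526, 1.48626, -0.041)  len=1.4980
  (v7,v10,v11) [-+-] → (-0.275147, 1.81962, -0.041)–(-0.423021, 1.85337, -0.041)  len=0.1517
  (v7,v11,v4) [--+] → (1.69706, 2.3472, -0.041)–(1.84494, 2.31345, -0.041)  len=0.1517
  (v4,v11,v8) [+-+] → (1.69706, 2.3472, -0.041)–(-0.658472, 2.88483, -0.041)  len=2.4161
  (v10,v14,v11) [++-] → (-1.59415, 0.919362, -0.041)–(-0.423021, 1.85337, -0.041)  len=1.4980
  (v11,v14,v15) [-+-] → (-1.59415, 0.919362, -0.041)–(-1.71274, 0.824788, -0.041)  len=0.1517
  (v11,v15,v8) [--+] → (-0.777063, 2.79026, -0.041)–(-0.658472, 2.88483, -0.041)  len=0.1517
  (v8,v15,v12) [+-+] → (-0.777063, 2.79026, -0.041)–(-2.66596, 1.2839, -0.041)  len=2.4160
  (v14,v18,v15) [++-] → (-1.71274, -0.673117, -0.041)–(-1.71274, 0.824788, -0.041)  len=1.4979
  (v15,v18,v19) [-+-] → (-1.71274, -0.673117, -0.041)–(-1.71274, -0.824788, -0.041)  len=0.1517
  (v15,v19,v12) [--+] → (-2.66596, 1.13223, -0.041)–(-2.66596, 1.2839, -0.041)  len=0.1517
  (v12,v19,v16) [+-+] → (-2.66596, 1.13223, -0.041)–(-2.66596, -1.2839, -0.041)  len=2.4161
  (v18,v22,v19) [++-] → (-0.541611, -1.7588, -0.041)–(-1.71274, -0.824788, -0.041)  len=1.4980
  (v19,v22,v23) [-+-] → (-0.541611, -1.7588, -0.041)–(-0.423021, -1.85337, -0.041)  len=0.1517
  (v19,v23,v16) [--+] → (-2.54737, -1.37848, -0.041)–(-2.66596, -1.2839, -0.041)  len=0.1517
  (v16,v23,v20) [+-+] → (-2.54737, -1.37848, -0.041)–(-0.658472, -2.88483, -0.041)  len=2.4160
  (v22,v26,v23) [++-] → (1.03739, -1.52001, -0.041)–(-0.423021, -1.85337, -0.041)  len=1.4980
  (v23,v26,v27) [-+-] → (1.03739, -1.52001, -0.041)–(1.18526, -1.48626, -0.041)  len=0.1517
  (v23,v27,v20) [--+] → (-0.510599, -2.85108, -0.041)–(-0.658472, -2.88483, -0.041)  len=0.1517
  (v20,v27,v24) [+-+] → (-0.510599, -2.85108, -0.041)–(1.84494, -2.31345, -0.041)  len=2.4161
  (v26,v2,v27) [++-] → (1.83519, -0.136659, -0.041)–(1.18526, -1.48626, -0.041)  len=1.4979
  (v27,v2,v3) [-+-] → (1.83519, -0.136659, -0.041)–(1.901, 0, -0.041)  len=0.1517
  (v27,v3,v24) [--+] → (1.91074, -2.17679, -0.041)–(1.84494, -2.31345, -0.041)  len=0.1517
  (v24,v3,v0) [+-+] → (1.91074, -2.17679, -0.041)–(2.959, 0, -0.041)  len=2.4160

Chained into 2 loop(s):
  loop 1: 14 segments, perimeter = 11.5474
  loop 2: 14 segments, perimeter = 17.9742
Total perimeter = 29.522

loops=2 perimeter=29.522


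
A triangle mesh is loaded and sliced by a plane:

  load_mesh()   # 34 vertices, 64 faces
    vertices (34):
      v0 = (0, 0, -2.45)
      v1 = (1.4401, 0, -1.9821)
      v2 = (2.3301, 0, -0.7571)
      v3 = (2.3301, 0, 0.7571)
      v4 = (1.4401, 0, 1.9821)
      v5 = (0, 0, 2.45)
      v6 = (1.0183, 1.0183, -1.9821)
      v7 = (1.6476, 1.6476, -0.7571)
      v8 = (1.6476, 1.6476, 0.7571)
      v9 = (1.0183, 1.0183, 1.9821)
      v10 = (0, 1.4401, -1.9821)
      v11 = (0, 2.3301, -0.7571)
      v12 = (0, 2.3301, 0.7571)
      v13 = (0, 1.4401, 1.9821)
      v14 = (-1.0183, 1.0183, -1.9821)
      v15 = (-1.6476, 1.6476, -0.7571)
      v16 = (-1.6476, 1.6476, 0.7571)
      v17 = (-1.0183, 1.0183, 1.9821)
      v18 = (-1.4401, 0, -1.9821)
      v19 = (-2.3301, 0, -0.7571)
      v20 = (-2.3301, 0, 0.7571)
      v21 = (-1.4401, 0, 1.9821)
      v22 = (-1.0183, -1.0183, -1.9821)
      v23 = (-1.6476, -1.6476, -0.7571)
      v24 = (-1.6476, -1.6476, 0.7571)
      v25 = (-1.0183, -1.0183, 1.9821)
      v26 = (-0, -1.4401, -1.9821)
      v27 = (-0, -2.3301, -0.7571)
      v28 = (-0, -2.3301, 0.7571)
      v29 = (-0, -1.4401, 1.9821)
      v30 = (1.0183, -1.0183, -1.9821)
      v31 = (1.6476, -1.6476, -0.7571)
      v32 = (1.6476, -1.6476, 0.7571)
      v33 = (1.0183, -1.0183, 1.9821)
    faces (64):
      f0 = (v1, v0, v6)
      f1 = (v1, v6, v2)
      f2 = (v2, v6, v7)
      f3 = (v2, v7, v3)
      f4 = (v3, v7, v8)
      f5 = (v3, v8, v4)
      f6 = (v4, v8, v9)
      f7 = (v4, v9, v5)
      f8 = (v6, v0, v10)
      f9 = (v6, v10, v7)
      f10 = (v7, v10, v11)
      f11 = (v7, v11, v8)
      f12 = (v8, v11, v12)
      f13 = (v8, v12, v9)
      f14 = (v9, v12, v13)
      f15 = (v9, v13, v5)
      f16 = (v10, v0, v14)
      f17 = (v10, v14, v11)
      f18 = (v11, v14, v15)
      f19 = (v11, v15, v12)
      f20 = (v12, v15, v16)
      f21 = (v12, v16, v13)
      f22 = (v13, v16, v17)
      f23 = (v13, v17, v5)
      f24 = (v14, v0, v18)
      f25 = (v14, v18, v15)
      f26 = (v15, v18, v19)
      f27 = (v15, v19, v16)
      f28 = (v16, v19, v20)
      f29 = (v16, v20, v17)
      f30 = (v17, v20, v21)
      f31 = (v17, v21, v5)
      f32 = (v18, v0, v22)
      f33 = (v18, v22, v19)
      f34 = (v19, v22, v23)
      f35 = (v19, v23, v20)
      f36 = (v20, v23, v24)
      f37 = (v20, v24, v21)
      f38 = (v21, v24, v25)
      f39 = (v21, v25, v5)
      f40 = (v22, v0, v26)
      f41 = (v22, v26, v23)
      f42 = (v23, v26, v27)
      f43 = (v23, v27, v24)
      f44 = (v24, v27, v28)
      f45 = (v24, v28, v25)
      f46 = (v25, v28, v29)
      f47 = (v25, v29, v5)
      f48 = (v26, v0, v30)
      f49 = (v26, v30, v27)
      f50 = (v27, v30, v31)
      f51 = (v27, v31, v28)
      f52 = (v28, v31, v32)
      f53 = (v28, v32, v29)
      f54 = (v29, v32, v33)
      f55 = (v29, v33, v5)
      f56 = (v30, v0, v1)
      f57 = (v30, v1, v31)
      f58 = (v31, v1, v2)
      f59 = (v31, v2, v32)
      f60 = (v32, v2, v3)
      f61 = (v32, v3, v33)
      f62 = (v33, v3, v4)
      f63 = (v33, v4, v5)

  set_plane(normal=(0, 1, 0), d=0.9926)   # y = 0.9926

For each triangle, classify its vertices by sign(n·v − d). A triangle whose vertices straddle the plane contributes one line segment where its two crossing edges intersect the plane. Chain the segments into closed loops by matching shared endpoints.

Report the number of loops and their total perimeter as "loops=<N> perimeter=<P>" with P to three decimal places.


Straddling triangles (20 of 64):
  (v1,v0,v6) [--+] → (0.9926, 0.9926, -1.99391)–(1.02895, 0.9926, -1.9821)  len=0.0382
  (v1,v6,v2) [-+-] → (1.02895, 0.9926, -1.9821)–(1.05141, 0.9926, -1.95118)  len=0.0382
  (v2,v6,v7) [-++] → (1.05141, 0.9926, -1.95118)–(1.91893, 0.9926, -0.7571)  len=1.4759
  (v2,v7,v3) [-+-] → (1.91893, 0.9926, -0.7571)–(1.91893, 0.9926, -0.155133)  len=0.6020
  (v3,v7,v8) [-++] → (1.91893, 0.9926, -0.155133)–(1.91893, 0.9926, 0.7571)  len=0.9122
  (v3,v8,v4) [-+-] → (1.91893, 0.9926, 0.7571)–(1.56511, 0.9926, 1.2441)  len=0.6020
  (v4,v8,v9) [-++] → (1.56511, 0.9926, 1.2441)–(1.02895, 0.9926, 1.9821)  len=0.9122
  (v4,v9,v5) [-+-] → (1.02895, 0.9926, 1.9821)–(0.9926, 0.9926, 1.99391)  len=0.0382
  (v6,v0,v10) [+-+] → (0.9926, 0.9926, -1.99391)–(0, 0.9926, -2.1275)  len=1.0015
  (v9,v13,v5) [++-] → (0, 0.9926, 2.1275)–(0.9926, 0.9926, 1.99391)  len=1.0015
  (v10,v0,v14) [+-+] → (0, 0.9926, -2.1275)–(-0.9926, 0.9926, -1.99391)  len=1.0015
  (v13,v17,v5) [++-] → (-0.9926, 0.9926, 1.99391)–(0, 0.9926, 2.1275)  len=1.0015
  (v14,v0,v18) [+--] → (-0.9926, 0.9926, -1.99391)–(-1.02895, 0.9926, -1.9821)  len=0.0382
  (v14,v18,v15) [+-+] → (-1.02895, 0.9926, -1.9821)–(-1.56511, 0.9926, -1.2441)  len=0.9122
  (v15,v18,v19) [+--] → (-1.56511, 0.9926, -1.2441)–(-1.91893, 0.9926, -0.7571)  len=0.6020
  (v15,v19,v16) [+-+] → (-1.91893, 0.9926, -0.7571)–(-1.91893, 0.9926, 0.155133)  len=0.9122
  (v16,v19,v20) [+--] → (-1.91893, 0.9926, 0.155133)–(-1.91893, 0.9926, 0.7571)  len=0.6020
  (v16,v20,v17) [+-+] → (-1.91893, 0.9926, 0.7571)–(-1.05141, 0.9926, 1.95118)  len=1.4759
  (v17,v20,v21) [+--] → (-1.05141, 0.9926, 1.95118)–(-1.02895, 0.9926, 1.9821)  len=0.0382
  (v17,v21,v5) [+--] → (-1.02895, 0.9926, 1.9821)–(-0.9926, 0.9926, 1.99391)  len=0.0382

Chained into 1 loop(s):
  loop 1: 20 segments, perimeter = 13.2441
Total perimeter = 13.244

loops=1 perimeter=13.244


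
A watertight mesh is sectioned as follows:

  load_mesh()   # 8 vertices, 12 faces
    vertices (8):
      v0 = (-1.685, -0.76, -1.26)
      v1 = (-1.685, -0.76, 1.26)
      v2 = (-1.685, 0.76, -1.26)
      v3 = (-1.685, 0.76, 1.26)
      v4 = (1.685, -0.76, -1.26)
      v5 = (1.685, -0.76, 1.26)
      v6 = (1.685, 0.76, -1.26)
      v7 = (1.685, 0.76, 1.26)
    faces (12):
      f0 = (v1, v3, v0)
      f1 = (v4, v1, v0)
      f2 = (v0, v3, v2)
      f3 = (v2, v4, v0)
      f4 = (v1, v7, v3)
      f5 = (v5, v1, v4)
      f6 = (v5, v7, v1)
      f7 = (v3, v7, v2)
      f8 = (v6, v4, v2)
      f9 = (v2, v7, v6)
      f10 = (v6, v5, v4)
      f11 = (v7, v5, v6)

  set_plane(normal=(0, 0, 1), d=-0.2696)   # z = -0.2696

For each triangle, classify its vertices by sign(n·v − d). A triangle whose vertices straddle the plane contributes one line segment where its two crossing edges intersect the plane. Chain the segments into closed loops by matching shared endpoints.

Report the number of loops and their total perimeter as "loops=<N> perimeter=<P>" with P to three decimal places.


loops=1 perimeter=9.780

Straddling triangles (8 of 12):
  (v1,v3,v0) [++-] → (-1.685, -0.162616, -0.2696)–(-1.685, -0.76, -0.2696)  len=0.5974
  (v4,v1,v0) [-+-] → (0.360537, -0.76, -0.2696)–(-1.685, -0.76, -0.2696)  len=2.0455
  (v0,v3,v2) [-+-] → (-1.685, -0.162616, -0.2696)–(-1.685, 0.76, -0.2696)  len=0.9226
  (v5,v1,v4) [++-] → (0.360537, -0.76, -0.2696)–(1.685, -0.76, -0.2696)  len=1.3245
  (v3,v7,v2) [++-] → (-0.360537, 0.76, -0.2696)–(-1.685, 0.76, -0.2696)  len=1.3245
  (v2,v7,v6) [-+-] → (-0.360537, 0.76, -0.2696)–(1.685, 0.76, -0.2696)  len=2.0455
  (v6,v5,v4) [-+-] → (1.685, 0.162616, -0.2696)–(1.685, -0.76, -0.2696)  len=0.9226
  (v7,v5,v6) [++-] → (1.685, 0.162616, -0.2696)–(1.685, 0.76, -0.2696)  len=0.5974

Chained into 1 loop(s):
  loop 1: 8 segments, perimeter = 9.7800
Total perimeter = 9.780


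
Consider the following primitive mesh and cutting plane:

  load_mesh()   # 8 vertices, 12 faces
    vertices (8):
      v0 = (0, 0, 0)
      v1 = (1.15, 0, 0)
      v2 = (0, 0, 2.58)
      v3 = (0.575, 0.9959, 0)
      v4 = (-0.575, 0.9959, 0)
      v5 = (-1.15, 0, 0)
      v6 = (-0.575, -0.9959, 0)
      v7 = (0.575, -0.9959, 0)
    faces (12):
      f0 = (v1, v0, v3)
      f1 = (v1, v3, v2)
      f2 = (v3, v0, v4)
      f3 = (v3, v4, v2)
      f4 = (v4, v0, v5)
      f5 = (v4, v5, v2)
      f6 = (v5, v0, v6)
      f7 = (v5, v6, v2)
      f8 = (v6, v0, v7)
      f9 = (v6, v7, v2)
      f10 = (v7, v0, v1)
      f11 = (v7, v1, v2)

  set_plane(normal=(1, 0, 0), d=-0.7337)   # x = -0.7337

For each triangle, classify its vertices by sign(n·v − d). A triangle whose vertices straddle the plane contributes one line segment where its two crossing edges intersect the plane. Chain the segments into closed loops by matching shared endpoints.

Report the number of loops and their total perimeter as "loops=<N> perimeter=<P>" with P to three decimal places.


loops=1 perimeter=3.802

Straddling triangles (4 of 12):
  (v4,v0,v5) [++-] → (-0.7337, 0, 0)–(-0.7337, 0.721032, 0)  len=0.7210
  (v4,v5,v2) [+-+] → (-0.7337, 0.721032, 0)–(-0.7337, 0, 0.93396)  len=1.1799
  (v5,v0,v6) [-++] → (-0.7337, 0, 0)–(-0.7337, -0.721032, 0)  len=0.7210
  (v5,v6,v2) [-++] → (-0.7337, -0.721032, 0)–(-0.7337, 0, 0.93396)  len=1.1799

Chained into 1 loop(s):
  loop 1: 4 segments, perimeter = 3.8019
Total perimeter = 3.802


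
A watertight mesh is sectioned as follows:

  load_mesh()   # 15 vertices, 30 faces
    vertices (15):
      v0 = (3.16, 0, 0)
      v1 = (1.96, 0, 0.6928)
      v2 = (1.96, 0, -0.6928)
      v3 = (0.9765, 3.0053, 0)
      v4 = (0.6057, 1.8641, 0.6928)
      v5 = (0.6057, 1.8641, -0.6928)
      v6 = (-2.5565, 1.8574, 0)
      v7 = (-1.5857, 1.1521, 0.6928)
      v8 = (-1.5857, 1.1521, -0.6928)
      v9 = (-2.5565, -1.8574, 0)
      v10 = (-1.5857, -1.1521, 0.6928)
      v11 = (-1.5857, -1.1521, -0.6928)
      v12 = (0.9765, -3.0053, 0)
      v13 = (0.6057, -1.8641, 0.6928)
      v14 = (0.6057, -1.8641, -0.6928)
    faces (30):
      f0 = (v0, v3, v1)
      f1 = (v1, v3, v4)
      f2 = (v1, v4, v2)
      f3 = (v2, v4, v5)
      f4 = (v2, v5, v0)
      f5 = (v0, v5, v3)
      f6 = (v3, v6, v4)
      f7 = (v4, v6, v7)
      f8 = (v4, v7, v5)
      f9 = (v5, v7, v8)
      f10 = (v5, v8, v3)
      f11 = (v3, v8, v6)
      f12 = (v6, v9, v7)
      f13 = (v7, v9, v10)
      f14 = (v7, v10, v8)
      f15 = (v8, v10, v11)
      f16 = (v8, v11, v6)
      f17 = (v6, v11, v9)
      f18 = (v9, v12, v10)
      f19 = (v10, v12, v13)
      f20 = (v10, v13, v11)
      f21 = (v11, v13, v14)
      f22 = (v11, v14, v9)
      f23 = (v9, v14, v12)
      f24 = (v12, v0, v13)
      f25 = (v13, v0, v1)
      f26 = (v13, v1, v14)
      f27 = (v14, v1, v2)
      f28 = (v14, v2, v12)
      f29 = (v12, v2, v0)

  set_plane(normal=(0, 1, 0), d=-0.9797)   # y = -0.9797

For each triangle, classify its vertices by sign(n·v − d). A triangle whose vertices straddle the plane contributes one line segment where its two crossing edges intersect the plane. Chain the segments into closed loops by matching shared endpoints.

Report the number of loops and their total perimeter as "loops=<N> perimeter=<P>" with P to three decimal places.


loops=2 perimeter=7.928

Straddling triangles (12 of 30):
  (v6,v9,v7) [+-+] → (-2.5565, -0.9797, 0)–(-2.27337, -0.9797, 0.20205)  len=0.3478
  (v7,v9,v10) [+--] → (-2.27337, -0.9797, 0.20205)–(-1.5857, -0.9797, 0.6928)  len=0.8448
  (v7,v10,v8) [+-+] → (-1.5857, -0.9797, 0.6928)–(-1.5857, -0.9797, 0.58913)  len=0.1037
  (v8,v10,v11) [+--] → (-1.5857, -0.9797, 0.58913)–(-1.5857, -0.9797, -0.6928)  len=1.2819
  (v8,v11,v6) [+-+] → (-1.5857, -0.9797, -0.6928)–(-1.64131, -0.9797, -0.653113)  len=0.0683
  (v6,v11,v9) [+--] → (-1.64131, -0.9797, -0.653113)–(-2.5565, -0.9797, 0)  len=1.1243
  (v12,v0,v13) [-+-] → (2.4482, -0.9797, 0)–(1.81756, -0.9797, 0.364109)  len=0.7282
  (v13,v0,v1) [-++] → (1.81756, -0.9797, 0.364109)–(1.24823, -0.9797, 0.6928)  len=0.6574
  (v13,v1,v14) [-+-] → (1.24823, -0.9797, 0.6928)–(1.24823, -0.9797, -0.0354186)  len=0.7282
  (v14,v1,v2) [-++] → (1.24823, -0.9797, -0.0354186)–(1.24823, -0.9797, -0.6928)  len=0.6574
  (v14,v2,v12) [-+-] → (1.24823, -0.9797, -0.6928)–(1.63939, -0.9797, -0.466954)  len=0.4517
  (v12,v2,v0) [-++] → (1.63939, -0.9797, -0.466954)–(2.4482, -0.9797, 0)  len=0.9339

Chained into 2 loop(s):
  loop 1: 6 segments, perimeter = 3.7709
  loop 2: 6 segments, perimeter = 4.1568
Total perimeter = 7.928


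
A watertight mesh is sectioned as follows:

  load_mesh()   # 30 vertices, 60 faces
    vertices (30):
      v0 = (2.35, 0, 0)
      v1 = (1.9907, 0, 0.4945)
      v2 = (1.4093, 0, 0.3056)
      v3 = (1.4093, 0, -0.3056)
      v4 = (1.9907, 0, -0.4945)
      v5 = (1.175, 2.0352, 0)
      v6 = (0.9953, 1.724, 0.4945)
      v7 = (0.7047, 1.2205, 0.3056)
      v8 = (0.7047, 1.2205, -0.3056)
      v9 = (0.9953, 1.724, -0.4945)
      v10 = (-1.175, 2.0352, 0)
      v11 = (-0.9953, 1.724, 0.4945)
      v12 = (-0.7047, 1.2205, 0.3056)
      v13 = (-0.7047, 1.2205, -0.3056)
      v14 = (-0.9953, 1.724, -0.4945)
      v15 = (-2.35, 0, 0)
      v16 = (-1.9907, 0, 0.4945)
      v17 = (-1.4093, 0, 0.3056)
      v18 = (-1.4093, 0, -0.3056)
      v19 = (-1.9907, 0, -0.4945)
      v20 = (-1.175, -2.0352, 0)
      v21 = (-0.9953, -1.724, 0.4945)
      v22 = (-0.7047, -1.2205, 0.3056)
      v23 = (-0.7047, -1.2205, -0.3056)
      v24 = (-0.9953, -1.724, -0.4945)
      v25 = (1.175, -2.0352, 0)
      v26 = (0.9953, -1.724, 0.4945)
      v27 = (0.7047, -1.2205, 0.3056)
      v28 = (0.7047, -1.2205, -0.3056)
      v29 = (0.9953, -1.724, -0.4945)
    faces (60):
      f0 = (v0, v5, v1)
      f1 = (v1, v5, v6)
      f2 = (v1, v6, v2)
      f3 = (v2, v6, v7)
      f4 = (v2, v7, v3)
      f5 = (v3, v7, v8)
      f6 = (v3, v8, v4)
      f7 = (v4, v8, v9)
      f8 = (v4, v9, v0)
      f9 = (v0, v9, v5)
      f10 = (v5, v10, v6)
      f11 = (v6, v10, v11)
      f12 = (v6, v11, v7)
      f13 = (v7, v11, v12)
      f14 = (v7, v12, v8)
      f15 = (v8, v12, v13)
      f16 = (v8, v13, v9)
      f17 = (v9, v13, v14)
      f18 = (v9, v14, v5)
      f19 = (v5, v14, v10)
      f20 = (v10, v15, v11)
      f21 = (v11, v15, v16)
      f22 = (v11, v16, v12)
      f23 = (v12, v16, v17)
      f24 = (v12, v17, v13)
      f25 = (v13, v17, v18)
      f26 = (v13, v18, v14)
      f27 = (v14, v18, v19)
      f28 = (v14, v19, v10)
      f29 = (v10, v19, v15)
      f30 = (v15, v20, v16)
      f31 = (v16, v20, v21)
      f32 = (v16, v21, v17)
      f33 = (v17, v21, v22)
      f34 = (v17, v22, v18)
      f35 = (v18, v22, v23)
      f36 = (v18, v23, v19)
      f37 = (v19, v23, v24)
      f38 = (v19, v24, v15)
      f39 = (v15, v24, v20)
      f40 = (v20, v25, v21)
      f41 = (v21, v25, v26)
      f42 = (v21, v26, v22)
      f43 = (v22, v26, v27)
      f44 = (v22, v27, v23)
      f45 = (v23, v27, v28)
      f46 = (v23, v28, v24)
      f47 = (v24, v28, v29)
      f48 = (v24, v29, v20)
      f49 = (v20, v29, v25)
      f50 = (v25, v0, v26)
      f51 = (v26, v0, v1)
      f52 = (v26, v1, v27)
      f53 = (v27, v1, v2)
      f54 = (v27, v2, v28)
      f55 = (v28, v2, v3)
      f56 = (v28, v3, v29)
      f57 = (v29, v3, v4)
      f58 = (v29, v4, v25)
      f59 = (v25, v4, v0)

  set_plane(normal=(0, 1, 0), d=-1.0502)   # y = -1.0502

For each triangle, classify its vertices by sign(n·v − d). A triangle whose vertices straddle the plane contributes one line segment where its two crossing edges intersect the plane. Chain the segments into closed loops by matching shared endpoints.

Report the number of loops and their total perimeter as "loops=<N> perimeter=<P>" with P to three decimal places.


Straddling triangles (20 of 60):
  (v15,v20,v16) [+-+] → (-1.74368, -1.0502, 0)–(-1.56978, -1.0502, 0.239329)  len=0.2958
  (v16,v20,v21) [+--] → (-1.56978, -1.0502, 0.239329)–(-1.38434, -1.0502, 0.4945)  len=0.3154
  (v16,v21,v17) [+-+] → (-1.38434, -1.0502, 0.4945)–(-1.15711, -1.0502, 0.420671)  len=0.2389
  (v17,v21,v22) [+--] → (-1.15711, -1.0502, 0.420671)–(-0.803015, -1.0502, 0.3056)  len=0.3723
  (v17,v22,v18) [+-+] → (-0.803015, -1.0502, 0.3056)–(-0.803015, -1.0502, 0.220317)  len=0.0853
  (v18,v22,v23) [+--] → (-0.803015, -1.0502, 0.220317)–(-0.803015, -1.0502, -0.3056)  len=0.5259
  (v18,v23,v19) [+-+] → (-0.803015, -1.0502, -0.3056)–(-0.884139, -1.0502, -0.331958)  len=0.0853
  (v19,v23,v24) [+--] → (-0.884139, -1.0502, -0.331958)–(-1.38434, -1.0502, -0.4945)  len=0.5259
  (v19,v24,v15) [+-+] → (-1.38434, -1.0502, -0.4945)–(-1.52476, -1.0502, -0.301232)  len=0.2389
  (v15,v24,v20) [+--] → (-1.52476, -1.0502, -0.301232)–(-1.74368, -1.0502, 0)  len=0.3724
  (v25,v0,v26) [-+-] → (1.74368, -1.0502, 0)–(1.52476, -1.0502, 0.301232)  len=0.3724
  (v26,v0,v1) [-++] → (1.52476, -1.0502, 0.301232)–(1.38434, -1.0502, 0.4945)  len=0.2389
  (v26,v1,v27) [-+-] → (1.38434, -1.0502, 0.4945)–(0.884139, -1.0502, 0.331958)  len=0.5259
  (v27,v1,v2) [-++] → (0.884139, -1.0502, 0.331958)–(0.803015, -1.0502, 0.3056)  len=0.0853
  (v27,v2,v28) [-+-] → (0.803015, -1.0502, 0.3056)–(0.803015, -1.0502, -0.220317)  len=0.5259
  (v28,v2,v3) [-++] → (0.803015, -1.0502, -0.220317)–(0.803015, -1.0502, -0.3056)  len=0.0853
  (v28,v3,v29) [-+-] → (0.803015, -1.0502, -0.3056)–(1.15711, -1.0502, -0.420671)  len=0.3723
  (v29,v3,v4) [-++] → (1.15711, -1.0502, -0.420671)–(1.38434, -1.0502, -0.4945)  len=0.2389
  (v29,v4,v25) [-+-] → (1.38434, -1.0502, -0.4945)–(1.56978, -1.0502, -0.239329)  len=0.3154
  (v25,v4,v0) [-++] → (1.56978, -1.0502, -0.239329)–(1.74368, -1.0502, 0)  len=0.2958

Chained into 2 loop(s):
  loop 1: 10 segments, perimeter = 3.0562
  loop 2: 10 segments, perimeter = 3.0562
Total perimeter = 6.112

loops=2 perimeter=6.112


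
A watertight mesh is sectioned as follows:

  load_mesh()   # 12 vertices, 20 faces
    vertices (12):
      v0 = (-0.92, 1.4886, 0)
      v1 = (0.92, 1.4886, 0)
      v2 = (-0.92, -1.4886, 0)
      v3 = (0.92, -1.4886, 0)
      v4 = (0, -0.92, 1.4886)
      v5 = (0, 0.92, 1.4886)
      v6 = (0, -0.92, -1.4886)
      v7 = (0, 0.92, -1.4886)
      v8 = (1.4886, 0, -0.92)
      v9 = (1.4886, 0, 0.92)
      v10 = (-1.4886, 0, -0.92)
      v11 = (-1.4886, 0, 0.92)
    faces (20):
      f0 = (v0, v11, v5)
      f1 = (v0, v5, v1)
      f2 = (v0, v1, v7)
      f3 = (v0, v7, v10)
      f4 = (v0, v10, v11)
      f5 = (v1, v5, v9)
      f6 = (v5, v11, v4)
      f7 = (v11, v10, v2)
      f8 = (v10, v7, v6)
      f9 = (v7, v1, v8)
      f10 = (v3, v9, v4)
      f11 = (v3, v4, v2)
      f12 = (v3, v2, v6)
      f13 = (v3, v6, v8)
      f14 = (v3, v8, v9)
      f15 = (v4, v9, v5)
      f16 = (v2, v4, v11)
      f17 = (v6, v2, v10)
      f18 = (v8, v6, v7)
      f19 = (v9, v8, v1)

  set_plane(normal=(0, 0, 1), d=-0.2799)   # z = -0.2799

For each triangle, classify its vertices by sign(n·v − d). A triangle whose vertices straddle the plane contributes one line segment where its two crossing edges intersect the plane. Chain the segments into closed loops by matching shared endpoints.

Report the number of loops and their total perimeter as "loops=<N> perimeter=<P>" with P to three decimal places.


Straddling triangles (10 of 20):
  (v0,v1,v7) [++-] → (0.747013, 1.38169, -0.2799)–(-0.747013, 1.38169, -0.2799)  len=1.4940
  (v0,v7,v10) [+--] → (-0.747013, 1.38169, -0.2799)–(-1.09299, 1.03571, -0.2799)  len=0.4893
  (v0,v10,v11) [+-+] → (-1.09299, 1.03571, -0.2799)–(-1.4886, 0, -0.2799)  len=1.1087
  (v11,v10,v2) [+-+] → (-1.4886, 0, -0.2799)–(-1.09299, -1.03571, -0.2799)  len=1.1087
  (v7,v1,v8) [-+-] → (0.747013, 1.38169, -0.2799)–(1.09299, 1.03571, -0.2799)  len=0.4893
  (v3,v2,v6) [++-] → (-0.747013, -1.38169, -0.2799)–(0.747013, -1.38169, -0.2799)  len=1.4940
  (v3,v6,v8) [+--] → (0.747013, -1.38169, -0.2799)–(1.09299, -1.03571, -0.2799)  len=0.4893
  (v3,v8,v9) [+-+] → (1.09299, -1.03571, -0.2799)–(1.4886, 0, -0.2799)  len=1.1087
  (v6,v2,v10) [-+-] → (-0.747013, -1.38169, -0.2799)–(-1.09299, -1.03571, -0.2799)  len=0.4893
  (v9,v8,v1) [+-+] → (1.4886, 0, -0.2799)–(1.09299, 1.03571, -0.2799)  len=1.1087

Chained into 1 loop(s):
  loop 1: 10 segments, perimeter = 9.3800
Total perimeter = 9.380

loops=1 perimeter=9.380


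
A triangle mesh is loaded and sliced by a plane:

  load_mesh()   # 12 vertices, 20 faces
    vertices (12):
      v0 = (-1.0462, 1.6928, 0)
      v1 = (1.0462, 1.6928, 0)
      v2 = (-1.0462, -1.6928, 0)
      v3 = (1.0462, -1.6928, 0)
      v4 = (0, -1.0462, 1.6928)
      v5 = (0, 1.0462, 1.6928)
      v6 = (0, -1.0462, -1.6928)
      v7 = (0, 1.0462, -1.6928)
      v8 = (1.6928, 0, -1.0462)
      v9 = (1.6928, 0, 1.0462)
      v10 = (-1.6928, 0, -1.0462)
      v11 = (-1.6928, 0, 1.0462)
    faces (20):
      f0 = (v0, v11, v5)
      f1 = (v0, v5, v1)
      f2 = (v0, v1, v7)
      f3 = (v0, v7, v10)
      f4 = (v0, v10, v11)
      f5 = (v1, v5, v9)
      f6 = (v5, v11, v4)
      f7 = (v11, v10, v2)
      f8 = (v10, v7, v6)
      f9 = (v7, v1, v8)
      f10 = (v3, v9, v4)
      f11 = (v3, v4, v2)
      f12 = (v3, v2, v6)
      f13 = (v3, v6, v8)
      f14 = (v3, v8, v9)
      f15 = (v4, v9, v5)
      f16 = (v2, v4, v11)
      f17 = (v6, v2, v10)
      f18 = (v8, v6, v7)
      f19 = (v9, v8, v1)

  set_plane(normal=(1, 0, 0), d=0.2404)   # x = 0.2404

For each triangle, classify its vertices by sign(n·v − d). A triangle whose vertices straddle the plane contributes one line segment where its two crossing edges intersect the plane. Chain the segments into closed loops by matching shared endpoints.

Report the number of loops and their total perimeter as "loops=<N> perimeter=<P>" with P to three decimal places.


Straddling triangles (10 of 20):
  (v0,v5,v1) [--+] → (0.2404, 1.19478, 1.30382)–(0.2404, 1.6928, 0)  len=1.3957
  (v0,v1,v7) [-+-] → (0.2404, 1.6928, 0)–(0.2404, 1.19478, -1.30382)  len=1.3957
  (v1,v5,v9) [+-+] → (0.2404, 1.19478, 1.30382)–(0.2404, 0.897626, 1.60097)  len=0.4202
  (v7,v1,v8) [-++] → (0.2404, 1.19478, -1.30382)–(0.2404, 0.897626, -1.60097)  len=0.4202
  (v3,v9,v4) [++-] → (0.2404, -0.897626, 1.60097)–(0.2404, -1.19478, 1.30382)  len=0.4202
  (v3,v4,v2) [+--] → (0.2404, -1.19478, 1.30382)–(0.2404, -1.6928, 0)  len=1.3957
  (v3,v2,v6) [+--] → (0.2404, -1.6928, 0)–(0.2404, -1.19478, -1.30382)  len=1.3957
  (v3,v6,v8) [+-+] → (0.2404, -1.19478, -1.30382)–(0.2404, -0.897626, -1.60097)  len=0.4202
  (v4,v9,v5) [-+-] → (0.2404, -0.897626, 1.60097)–(0.2404, 0.897626, 1.60097)  len=1.7953
  (v8,v6,v7) [+--] → (0.2404, -0.897626, -1.60097)–(0.2404, 0.897626, -1.60097)  len=1.7953

Chained into 1 loop(s):
  loop 1: 10 segments, perimeter = 10.8542
Total perimeter = 10.854

loops=1 perimeter=10.854
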